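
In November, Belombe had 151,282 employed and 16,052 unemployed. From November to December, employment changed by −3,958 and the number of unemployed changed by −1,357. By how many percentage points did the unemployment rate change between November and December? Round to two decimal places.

The unemployment rate changed by −0.52 percentage points.

November: labor force = 151,282 + 16,052 = 167,334; u = 16,052/167,334 = 9.59%.
December: labor force = 147,324 + 14,695 = 162,019; u = 14,695/162,019 = 9.07%.
Change = 9.07% − 9.59% = −0.52 pp.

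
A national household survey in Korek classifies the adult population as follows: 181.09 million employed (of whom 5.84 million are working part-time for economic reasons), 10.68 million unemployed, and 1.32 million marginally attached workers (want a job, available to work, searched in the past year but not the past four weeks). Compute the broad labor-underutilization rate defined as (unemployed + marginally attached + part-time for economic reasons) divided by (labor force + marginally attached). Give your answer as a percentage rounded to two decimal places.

Broad underutilization rate ≈ 9.24%.

Labor force = 181.09 + 10.68 = 191.77 million.
Numerator = 10.68 + 1.32 + 5.84 = 17.84 million.
Denominator = 191.77 + 1.32 = 193.09 million.
Broad rate = 17.84 / 193.09 = 9.24%.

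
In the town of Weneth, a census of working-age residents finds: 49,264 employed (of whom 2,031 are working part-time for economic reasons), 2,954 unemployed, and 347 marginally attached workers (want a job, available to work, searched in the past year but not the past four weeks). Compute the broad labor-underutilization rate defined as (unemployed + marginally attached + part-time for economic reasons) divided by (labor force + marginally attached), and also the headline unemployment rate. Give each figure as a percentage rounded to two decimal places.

Labor force = 49,264 + 2,954 = 52,218.
Numerator = 2,954 + 347 + 2,031 = 5,332.
Denominator = 52,218 + 347 = 52,565.
Broad rate = 5,332 / 52,565 = 10.14%.
Headline unemployment rate = 2,954 / 52,218 = 5.66%.

Broad underutilization rate ≈ 10.14%; headline unemployment rate ≈ 5.66%.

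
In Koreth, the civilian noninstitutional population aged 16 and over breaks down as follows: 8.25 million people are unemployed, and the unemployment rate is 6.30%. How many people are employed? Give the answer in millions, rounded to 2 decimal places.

About 122.70 million are employed.

Labor force = U / u = 8.25 / 0.0630 ≈ 130.95 million.
Employed = labor force − unemployed = 130.95 − 8.25 = 122.70 million.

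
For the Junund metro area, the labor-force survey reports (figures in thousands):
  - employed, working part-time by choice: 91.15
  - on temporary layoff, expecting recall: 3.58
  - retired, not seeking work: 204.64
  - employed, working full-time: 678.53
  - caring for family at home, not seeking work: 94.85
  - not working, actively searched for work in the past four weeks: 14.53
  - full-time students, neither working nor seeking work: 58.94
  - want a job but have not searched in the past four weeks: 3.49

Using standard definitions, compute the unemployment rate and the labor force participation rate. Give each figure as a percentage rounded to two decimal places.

Employed = 91.15 + 678.53 = 769.68 thousand.
Unemployed = 3.58 + 14.53 = 18.11 thousand (jobless and actively searching, or on temporary layoff).
Labor force = 769.68 + 18.11 = 787.79 thousand.
Not in labor force = 204.64 + 94.85 + 58.94 + 3.49 = 361.92 thousand (those not working and not actively searching are outside the labor force — including those who want a job but have given up searching).
Civilian working-age population = 787.79 + 361.92 = 1,149.71 thousand.
Unemployment rate = 18.11 / 787.79 = 2.30%.
Labor force participation rate = 787.79 / 1,149.71 = 68.52%.

Unemployment rate ≈ 2.30%; labor force participation rate ≈ 68.52%.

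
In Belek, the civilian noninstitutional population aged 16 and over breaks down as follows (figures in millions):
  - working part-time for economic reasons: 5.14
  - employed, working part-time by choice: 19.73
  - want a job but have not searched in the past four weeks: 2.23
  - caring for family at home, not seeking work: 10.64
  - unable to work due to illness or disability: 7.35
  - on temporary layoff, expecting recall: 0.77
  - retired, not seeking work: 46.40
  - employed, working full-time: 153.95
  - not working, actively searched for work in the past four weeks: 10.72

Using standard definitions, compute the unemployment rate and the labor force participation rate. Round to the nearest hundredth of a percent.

Employed = 5.14 + 19.73 + 153.95 = 178.82 million (anyone who worked, including part-time for economic reasons, counts as employed).
Unemployed = 0.77 + 10.72 = 11.49 million (jobless and actively searching, or on temporary layoff).
Labor force = 178.82 + 11.49 = 190.31 million.
Not in labor force = 2.23 + 10.64 + 7.35 + 46.40 = 66.62 million (those not working and not actively searching are outside the labor force — including those who want a job but have given up searching).
Civilian working-age population = 190.31 + 66.62 = 256.93 million.
Unemployment rate = 11.49 / 190.31 = 6.04%.
Labor force participation rate = 190.31 / 256.93 = 74.07%.

Unemployment rate ≈ 6.04%; labor force participation rate ≈ 74.07%.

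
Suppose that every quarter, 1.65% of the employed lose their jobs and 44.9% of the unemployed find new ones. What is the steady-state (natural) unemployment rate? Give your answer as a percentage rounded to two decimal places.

At steady state the flows balance: s·E = f·U, so U/(E+U) = s/(s+f).
u* = 1.65 / (1.65 + 44.9) = 1.65 / 46.55 = 3.54%.

Steady-state unemployment rate ≈ 3.54%.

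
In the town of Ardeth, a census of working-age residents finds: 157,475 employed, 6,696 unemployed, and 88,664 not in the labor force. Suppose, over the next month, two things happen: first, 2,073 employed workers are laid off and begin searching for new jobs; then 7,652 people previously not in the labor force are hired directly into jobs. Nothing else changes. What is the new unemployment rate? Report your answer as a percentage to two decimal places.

New unemployment rate ≈ 5.10%.

Initially, labor force = 157,475 + 6,696 = 164,171, so u = 6,696/164,171 = 4.08%.
After the first change, employed falls and unemployed rises by 2,073; labor force unchanged → E = 155,402, U = 8,769, labor force = 164,171.
After the second change, employed and labor force both rise by 7,652; unemployed unchanged → E = 163,054, U = 8,769, labor force = 171,823.
New unemployment rate = 8,769 / 171,823 = 5.10%.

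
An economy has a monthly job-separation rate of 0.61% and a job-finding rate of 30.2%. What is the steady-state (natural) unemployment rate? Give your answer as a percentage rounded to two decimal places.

Steady-state unemployment rate ≈ 1.98%.

At steady state the flows balance: s·E = f·U, so U/(E+U) = s/(s+f).
u* = 0.61 / (0.61 + 30.2) = 0.61 / 30.81 = 1.98%.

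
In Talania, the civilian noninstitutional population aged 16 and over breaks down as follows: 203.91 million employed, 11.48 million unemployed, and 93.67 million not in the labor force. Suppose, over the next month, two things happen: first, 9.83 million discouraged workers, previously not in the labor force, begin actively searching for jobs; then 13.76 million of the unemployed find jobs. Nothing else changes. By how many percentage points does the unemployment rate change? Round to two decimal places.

Initially, labor force = 203.91 + 11.48 = 215.39 million, so u = 11.48/215.39 = 5.33%.
After the first change, unemployed and labor force both rise by 9.83 → E = 203.91, U = 21.31, labor force = 225.22 million.
After the second change, unemployed falls and employed rises by 13.76; labor force unchanged → E = 217.67, U = 7.55, labor force = 225.22 million.
New unemployment rate = 7.55 / 225.22 = 3.35%.
Change = 3.35% − 5.33% = −1.98 percentage points.

The unemployment rate changes by −1.98 percentage points.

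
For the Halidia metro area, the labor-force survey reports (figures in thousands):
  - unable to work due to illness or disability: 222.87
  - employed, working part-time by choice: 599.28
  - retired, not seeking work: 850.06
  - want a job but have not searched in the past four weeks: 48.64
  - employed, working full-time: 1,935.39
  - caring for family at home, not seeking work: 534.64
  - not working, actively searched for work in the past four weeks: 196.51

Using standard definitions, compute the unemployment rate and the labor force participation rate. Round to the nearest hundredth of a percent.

Employed = 599.28 + 1,935.39 = 2,534.67 thousand.
Unemployed = 196.51 thousand.
Labor force = 2,534.67 + 196.51 = 2,731.18 thousand.
Not in labor force = 222.87 + 850.06 + 48.64 + 534.64 = 1,656.21 thousand (those not working and not actively searching are outside the labor force — including those who want a job but have given up searching).
Civilian working-age population = 2,731.18 + 1,656.21 = 4,387.39 thousand.
Unemployment rate = 196.51 / 2,731.18 = 7.20%.
Labor force participation rate = 2,731.18 / 4,387.39 = 62.25%.

Unemployment rate ≈ 7.20%; labor force participation rate ≈ 62.25%.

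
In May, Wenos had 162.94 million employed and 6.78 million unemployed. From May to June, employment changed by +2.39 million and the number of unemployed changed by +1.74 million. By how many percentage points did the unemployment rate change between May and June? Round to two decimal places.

The unemployment rate changed by +0.91 percentage points.

May: labor force = 162.94 + 6.78 = 169.72; u = 6.78/169.72 = 3.99%.
June: labor force = 165.33 + 8.52 = 173.85; u = 8.52/173.85 = 4.90%.
Change = 4.90% − 3.99% = +0.91 pp.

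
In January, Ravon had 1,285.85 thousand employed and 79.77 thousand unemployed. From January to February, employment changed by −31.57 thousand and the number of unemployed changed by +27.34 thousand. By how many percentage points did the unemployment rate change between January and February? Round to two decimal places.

The unemployment rate changed by +2.03 percentage points.

January: labor force = 1,285.85 + 79.77 = 1,365.62; u = 79.77/1,365.62 = 5.84%.
February: labor force = 1,254.28 + 107.11 = 1,361.39; u = 107.11/1,361.39 = 7.87%.
Change = 7.87% − 5.84% = +2.03 pp.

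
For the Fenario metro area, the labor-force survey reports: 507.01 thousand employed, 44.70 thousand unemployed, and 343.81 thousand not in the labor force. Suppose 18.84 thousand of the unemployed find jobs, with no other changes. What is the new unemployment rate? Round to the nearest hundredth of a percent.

Initially, labor force = 507.01 + 44.70 = 551.71 thousand, so u = 44.70/551.71 = 8.10%.
After the change, unemployed falls and employed rises by 18.84; labor force unchanged → E = 525.85, U = 25.86, labor force = 551.71 thousand.
New unemployment rate = 25.86 / 551.71 = 4.69%.

New unemployment rate ≈ 4.69%.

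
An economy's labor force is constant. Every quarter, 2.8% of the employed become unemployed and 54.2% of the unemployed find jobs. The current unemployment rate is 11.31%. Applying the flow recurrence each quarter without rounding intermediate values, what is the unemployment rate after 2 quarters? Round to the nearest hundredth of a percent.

Unemployment rate after two quarters ≈ 6.10%.

With a fixed labor force, u_{t+1} = u_t + s·(1−u_t) − f·u_t = u_t·(1−s−f) + s.
Here 1−s−f = 0.430 and s = 0.028.
u_1 = 0.113100 × 0.430 + 0.028 = 0.076633.
u_2 = 0.076633 × 0.430 + 0.028 = 0.060952.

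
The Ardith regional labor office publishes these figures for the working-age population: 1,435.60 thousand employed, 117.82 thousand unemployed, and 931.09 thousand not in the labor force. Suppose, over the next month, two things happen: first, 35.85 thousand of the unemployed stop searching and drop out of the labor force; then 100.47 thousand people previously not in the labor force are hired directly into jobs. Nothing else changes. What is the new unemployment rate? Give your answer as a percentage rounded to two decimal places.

New unemployment rate ≈ 5.07%.

Initially, labor force = 1,435.60 + 117.82 = 1,553.42 thousand, so u = 117.82/1,553.42 = 7.58%.
After the first change, unemployed and labor force both fall by 35.85 → E = 1,435.60, U = 81.97, labor force = 1,517.57 thousand.
After the second change, employed and labor force both rise by 100.47; unemployed unchanged → E = 1,536.07, U = 81.97, labor force = 1,618.04 thousand.
New unemployment rate = 81.97 / 1,618.04 = 5.07%.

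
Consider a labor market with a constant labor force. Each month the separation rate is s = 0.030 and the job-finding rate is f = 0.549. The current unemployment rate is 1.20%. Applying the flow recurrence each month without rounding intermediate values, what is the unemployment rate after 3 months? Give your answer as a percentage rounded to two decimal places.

Unemployment rate after three months ≈ 4.88%.

With a fixed labor force, u_{t+1} = u_t + s·(1−u_t) − f·u_t = u_t·(1−s−f) + s.
Here 1−s−f = 0.421 and s = 0.030.
u_1 = 0.012000 × 0.421 + 0.030 = 0.035052.
u_2 = 0.035052 × 0.421 + 0.030 = 0.044757.
u_3 = 0.044757 × 0.421 + 0.030 = 0.048843.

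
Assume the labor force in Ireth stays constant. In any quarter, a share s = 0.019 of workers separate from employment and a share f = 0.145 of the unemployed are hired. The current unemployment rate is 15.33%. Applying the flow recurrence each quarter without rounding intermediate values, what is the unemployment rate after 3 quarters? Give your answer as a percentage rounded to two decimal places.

With a fixed labor force, u_{t+1} = u_t + s·(1−u_t) − f·u_t = u_t·(1−s−f) + s.
Here 1−s−f = 0.836 and s = 0.019.
u_1 = 0.153300 × 0.836 + 0.019 = 0.147159.
u_2 = 0.147159 × 0.836 + 0.019 = 0.142025.
u_3 = 0.142025 × 0.836 + 0.019 = 0.137733.

Unemployment rate after three quarters ≈ 13.77%.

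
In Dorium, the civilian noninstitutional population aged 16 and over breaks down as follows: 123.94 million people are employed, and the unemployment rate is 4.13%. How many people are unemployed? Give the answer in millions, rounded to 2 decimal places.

About 5.34 million are unemployed.

Let U be the number unemployed. The labor force is E + U, and U/(E+U) = 0.0413.
So U = 0.0413 × 123.94 / (1 − 0.0413) = 5.1187 / 0.9587 ≈ 5.34 million.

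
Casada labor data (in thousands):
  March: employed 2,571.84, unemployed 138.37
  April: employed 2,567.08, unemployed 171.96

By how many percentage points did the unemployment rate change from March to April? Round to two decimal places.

The unemployment rate changed by +1.17 percentage points.

March: labor force = 2,571.84 + 138.37 = 2,710.21; u = 138.37/2,710.21 = 5.11%.
April: labor force = 2,567.08 + 171.96 = 2,739.04; u = 171.96/2,739.04 = 6.28%.
Change = 6.28% − 5.11% = +1.17 pp.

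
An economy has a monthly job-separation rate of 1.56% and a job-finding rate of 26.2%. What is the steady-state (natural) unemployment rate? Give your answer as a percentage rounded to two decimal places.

At steady state the flows balance: s·E = f·U, so U/(E+U) = s/(s+f).
u* = 1.56 / (1.56 + 26.2) = 1.56 / 27.76 = 5.62%.

Steady-state unemployment rate ≈ 5.62%.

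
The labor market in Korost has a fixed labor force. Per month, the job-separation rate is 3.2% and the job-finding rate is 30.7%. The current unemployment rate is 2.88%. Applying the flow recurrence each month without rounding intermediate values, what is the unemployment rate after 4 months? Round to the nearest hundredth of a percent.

With a fixed labor force, u_{t+1} = u_t + s·(1−u_t) − f·u_t = u_t·(1−s−f) + s.
Here 1−s−f = 0.661 and s = 0.032.
u_1 = 0.028800 × 0.661 + 0.032 = 0.051037.
u_2 = 0.051037 × 0.661 + 0.032 = 0.065735.
u_3 = 0.065735 × 0.661 + 0.032 = 0.075451.
u_4 = 0.075451 × 0.661 + 0.032 = 0.081873.

Unemployment rate after four months ≈ 8.19%.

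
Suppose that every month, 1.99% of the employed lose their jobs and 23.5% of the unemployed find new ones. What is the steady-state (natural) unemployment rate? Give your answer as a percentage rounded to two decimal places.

Steady-state unemployment rate ≈ 7.81%.

At steady state the flows balance: s·E = f·U, so U/(E+U) = s/(s+f).
u* = 1.99 / (1.99 + 23.5) = 1.99 / 25.49 = 7.81%.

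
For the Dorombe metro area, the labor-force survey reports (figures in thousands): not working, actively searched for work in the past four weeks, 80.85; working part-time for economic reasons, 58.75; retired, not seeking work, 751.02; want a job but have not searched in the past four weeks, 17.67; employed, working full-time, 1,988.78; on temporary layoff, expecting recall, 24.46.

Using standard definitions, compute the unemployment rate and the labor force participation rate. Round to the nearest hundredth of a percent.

Employed = 58.75 + 1,988.78 = 2,047.53 thousand (anyone who worked, including part-time for economic reasons, counts as employed).
Unemployed = 80.85 + 24.46 = 105.31 thousand (jobless and actively searching, or on temporary layoff).
Labor force = 2,047.53 + 105.31 = 2,152.84 thousand.
Not in labor force = 751.02 + 17.67 = 768.69 thousand (those not working and not actively searching are outside the labor force — including those who want a job but have given up searching).
Civilian working-age population = 2,152.84 + 768.69 = 2,921.53 thousand.
Unemployment rate = 105.31 / 2,152.84 = 4.89%.
Labor force participation rate = 2,152.84 / 2,921.53 = 73.69%.

Unemployment rate ≈ 4.89%; labor force participation rate ≈ 73.69%.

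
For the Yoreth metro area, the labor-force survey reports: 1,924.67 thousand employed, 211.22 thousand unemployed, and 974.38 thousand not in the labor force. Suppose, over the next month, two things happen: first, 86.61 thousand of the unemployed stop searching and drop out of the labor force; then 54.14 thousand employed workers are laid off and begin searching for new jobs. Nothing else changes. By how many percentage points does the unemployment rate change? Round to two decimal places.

The unemployment rate changes by −1.17 percentage points.

Initially, labor force = 1,924.67 + 211.22 = 2,135.89 thousand, so u = 211.22/2,135.89 = 9.89%.
After the first change, unemployed and labor force both fall by 86.61 → E = 1,924.67, U = 124.61, labor force = 2,049.28 thousand.
After the second change, employed falls and unemployed rises by 54.14; labor force unchanged → E = 1,870.53, U = 178.75, labor force = 2,049.28 thousand.
New unemployment rate = 178.75 / 2,049.28 = 8.72%.
Change = 8.72% − 9.89% = −1.17 percentage points.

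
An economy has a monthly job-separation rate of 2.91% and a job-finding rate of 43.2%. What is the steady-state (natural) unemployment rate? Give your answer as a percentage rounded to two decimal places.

Steady-state unemployment rate ≈ 6.31%.

At steady state the flows balance: s·E = f·U, so U/(E+U) = s/(s+f).
u* = 2.91 / (2.91 + 43.2) = 2.91 / 46.11 = 6.31%.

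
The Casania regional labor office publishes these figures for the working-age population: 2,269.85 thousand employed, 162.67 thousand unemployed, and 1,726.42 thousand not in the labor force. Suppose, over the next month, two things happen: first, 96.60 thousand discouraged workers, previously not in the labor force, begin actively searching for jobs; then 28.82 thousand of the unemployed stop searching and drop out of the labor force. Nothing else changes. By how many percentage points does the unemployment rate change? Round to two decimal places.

Initially, labor force = 2,269.85 + 162.67 = 2,432.52 thousand, so u = 162.67/2,432.52 = 6.69%.
After the first change, unemployed and labor force both rise by 96.60 → E = 2,269.85, U = 259.27, labor force = 2,529.12 thousand.
After the second change, unemployed and labor force both fall by 28.82 → E = 2,269.85, U = 230.45, labor force = 2,500.30 thousand.
New unemployment rate = 230.45 / 2,500.30 = 9.22%.
Change = 9.22% − 6.69% = +2.53 percentage points.

The unemployment rate changes by +2.53 percentage points.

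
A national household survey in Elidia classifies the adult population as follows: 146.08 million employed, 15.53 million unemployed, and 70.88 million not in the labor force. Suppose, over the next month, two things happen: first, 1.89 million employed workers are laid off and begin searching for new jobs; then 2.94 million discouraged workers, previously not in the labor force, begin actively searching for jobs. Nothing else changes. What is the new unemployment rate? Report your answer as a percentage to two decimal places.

Initially, labor force = 146.08 + 15.53 = 161.61 million, so u = 15.53/161.61 = 9.61%.
After the first change, employed falls and unemployed rises by 1.89; labor force unchanged → E = 144.19, U = 17.42, labor force = 161.61 million.
After the second change, unemployed and labor force both rise by 2.94 → E = 144.19, U = 20.36, labor force = 164.55 million.
New unemployment rate = 20.36 / 164.55 = 12.37%.

New unemployment rate ≈ 12.37%.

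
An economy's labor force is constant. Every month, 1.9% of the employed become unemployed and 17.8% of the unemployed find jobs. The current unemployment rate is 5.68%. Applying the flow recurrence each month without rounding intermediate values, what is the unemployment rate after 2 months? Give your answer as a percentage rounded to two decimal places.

With a fixed labor force, u_{t+1} = u_t + s·(1−u_t) − f·u_t = u_t·(1−s−f) + s.
Here 1−s−f = 0.803 and s = 0.019.
u_1 = 0.056800 × 0.803 + 0.019 = 0.064610.
u_2 = 0.064610 × 0.803 + 0.019 = 0.070882.

Unemployment rate after two months ≈ 7.09%.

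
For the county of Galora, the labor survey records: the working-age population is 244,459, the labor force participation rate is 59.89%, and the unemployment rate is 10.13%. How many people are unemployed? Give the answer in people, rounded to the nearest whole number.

Labor force = 0.5989 × 244,459 = 146,406.
Unemployed = 0.1013 × 146,406 ≈ 14,831.

About 14,831 are unemployed.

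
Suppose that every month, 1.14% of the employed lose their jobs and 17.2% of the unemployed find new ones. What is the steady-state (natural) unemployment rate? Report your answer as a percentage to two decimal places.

At steady state the flows balance: s·E = f·U, so U/(E+U) = s/(s+f).
u* = 1.14 / (1.14 + 17.2) = 1.14 / 18.34 = 6.22%.

Steady-state unemployment rate ≈ 6.22%.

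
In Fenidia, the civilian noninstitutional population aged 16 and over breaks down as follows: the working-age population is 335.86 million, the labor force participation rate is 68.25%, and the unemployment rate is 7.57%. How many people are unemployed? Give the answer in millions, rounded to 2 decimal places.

About 17.35 million are unemployed.

Labor force = 0.6825 × 335.86 = 229.22 million.
Unemployed = 0.0757 × 229.22 ≈ 17.35 million.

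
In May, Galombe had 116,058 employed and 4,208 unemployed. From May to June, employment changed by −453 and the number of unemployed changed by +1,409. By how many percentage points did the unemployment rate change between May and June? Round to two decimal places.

The unemployment rate changed by +1.13 percentage points.

May: labor force = 116,058 + 4,208 = 120,266; u = 4,208/120,266 = 3.50%.
June: labor force = 115,605 + 5,617 = 121,222; u = 5,617/121,222 = 4.63%.
Change = 4.63% − 3.50% = +1.13 pp.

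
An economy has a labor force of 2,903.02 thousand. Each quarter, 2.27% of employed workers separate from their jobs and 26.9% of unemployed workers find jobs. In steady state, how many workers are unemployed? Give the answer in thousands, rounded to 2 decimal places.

About 225.91 thousand are unemployed in steady state.

Steady-state unemployment rate u* = s/(s+f) = 2.27/(2.27+26.9) = 0.077820.
Unemployed = u* × labor force = 0.077820 × 2,903.02 ≈ 225.91 thousand.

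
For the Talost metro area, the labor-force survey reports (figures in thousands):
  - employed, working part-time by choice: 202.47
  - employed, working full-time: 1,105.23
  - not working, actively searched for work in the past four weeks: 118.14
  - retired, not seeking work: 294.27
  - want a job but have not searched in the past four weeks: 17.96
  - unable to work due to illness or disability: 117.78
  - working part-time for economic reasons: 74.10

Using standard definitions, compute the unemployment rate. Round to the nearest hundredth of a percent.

Unemployment rate ≈ 7.88%.

Employed = 202.47 + 1,105.23 + 74.10 = 1,381.80 thousand (anyone who worked, including part-time for economic reasons, counts as employed).
Unemployed = 118.14 thousand.
Labor force = 1,381.80 + 118.14 = 1,499.94 thousand.
Unemployment rate = 118.14 / 1,499.94 = 7.88%.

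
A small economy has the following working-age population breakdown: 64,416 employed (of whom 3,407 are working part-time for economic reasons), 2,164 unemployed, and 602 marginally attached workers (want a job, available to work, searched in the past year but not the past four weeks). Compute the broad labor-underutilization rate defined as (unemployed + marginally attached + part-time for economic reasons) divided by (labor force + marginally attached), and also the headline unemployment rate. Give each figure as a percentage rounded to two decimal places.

Broad underutilization rate ≈ 9.19%; headline unemployment rate ≈ 3.25%.

Labor force = 64,416 + 2,164 = 66,580.
Numerator = 2,164 + 602 + 3,407 = 6,173.
Denominator = 66,580 + 602 = 67,182.
Broad rate = 6,173 / 67,182 = 9.19%.
Headline unemployment rate = 2,164 / 66,580 = 3.25%.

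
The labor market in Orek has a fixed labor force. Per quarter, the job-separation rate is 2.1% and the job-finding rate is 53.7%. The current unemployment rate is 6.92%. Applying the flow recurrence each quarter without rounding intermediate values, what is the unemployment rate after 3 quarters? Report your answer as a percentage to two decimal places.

Unemployment rate after three quarters ≈ 4.04%.

With a fixed labor force, u_{t+1} = u_t + s·(1−u_t) − f·u_t = u_t·(1−s−f) + s.
Here 1−s−f = 0.442 and s = 0.021.
u_1 = 0.069200 × 0.442 + 0.021 = 0.051586.
u_2 = 0.051586 × 0.442 + 0.021 = 0.043801.
u_3 = 0.043801 × 0.442 + 0.021 = 0.040360.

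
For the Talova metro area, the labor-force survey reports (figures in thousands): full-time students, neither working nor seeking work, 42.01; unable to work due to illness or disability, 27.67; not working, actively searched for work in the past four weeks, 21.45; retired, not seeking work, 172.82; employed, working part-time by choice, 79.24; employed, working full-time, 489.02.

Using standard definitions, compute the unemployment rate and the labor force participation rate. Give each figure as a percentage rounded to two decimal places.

Unemployment rate ≈ 3.64%; labor force participation rate ≈ 70.86%.

Employed = 79.24 + 489.02 = 568.26 thousand.
Unemployed = 21.45 thousand.
Labor force = 568.26 + 21.45 = 589.71 thousand.
Not in labor force = 42.01 + 27.67 + 172.82 = 242.50 thousand (those not working and not actively searching are outside the labor force).
Civilian working-age population = 589.71 + 242.50 = 832.21 thousand.
Unemployment rate = 21.45 / 589.71 = 3.64%.
Labor force participation rate = 589.71 / 832.21 = 70.86%.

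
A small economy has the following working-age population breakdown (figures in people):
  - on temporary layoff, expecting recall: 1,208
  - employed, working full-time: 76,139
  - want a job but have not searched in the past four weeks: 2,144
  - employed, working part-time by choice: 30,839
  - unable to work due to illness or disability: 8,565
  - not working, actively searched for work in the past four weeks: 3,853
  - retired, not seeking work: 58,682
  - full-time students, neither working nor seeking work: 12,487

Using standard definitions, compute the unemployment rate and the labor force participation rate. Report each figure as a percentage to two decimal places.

Employed = 76,139 + 30,839 = 106,978.
Unemployed = 1,208 + 3,853 = 5,061 (jobless and actively searching, or on temporary layoff).
Labor force = 106,978 + 5,061 = 112,039.
Not in labor force = 2,144 + 8,565 + 58,682 + 12,487 = 81,878 (those not working and not actively searching are outside the labor force — including those who want a job but have given up searching).
Civilian working-age population = 112,039 + 81,878 = 193,917.
Unemployment rate = 5,061 / 112,039 = 4.52%.
Labor force participation rate = 112,039 / 193,917 = 57.78%.

Unemployment rate ≈ 4.52%; labor force participation rate ≈ 57.78%.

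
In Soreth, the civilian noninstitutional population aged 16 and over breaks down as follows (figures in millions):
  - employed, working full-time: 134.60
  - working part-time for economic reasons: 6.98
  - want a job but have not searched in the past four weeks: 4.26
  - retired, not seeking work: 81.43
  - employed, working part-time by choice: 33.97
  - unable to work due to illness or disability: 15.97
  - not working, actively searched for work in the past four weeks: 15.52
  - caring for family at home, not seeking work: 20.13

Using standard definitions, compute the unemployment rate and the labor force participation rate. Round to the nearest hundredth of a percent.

Unemployment rate ≈ 8.12%; labor force participation rate ≈ 61.07%.

Employed = 134.60 + 6.98 + 33.97 = 175.55 million (anyone who worked, including part-time for economic reasons, counts as employed).
Unemployed = 15.52 million.
Labor force = 175.55 + 15.52 = 191.07 million.
Not in labor force = 4.26 + 81.43 + 15.97 + 20.13 = 121.79 million (those not working and not actively searching are outside the labor force — including those who want a job but have given up searching).
Civilian working-age population = 191.07 + 121.79 = 312.86 million.
Unemployment rate = 15.52 / 191.07 = 8.12%.
Labor force participation rate = 191.07 / 312.86 = 61.07%.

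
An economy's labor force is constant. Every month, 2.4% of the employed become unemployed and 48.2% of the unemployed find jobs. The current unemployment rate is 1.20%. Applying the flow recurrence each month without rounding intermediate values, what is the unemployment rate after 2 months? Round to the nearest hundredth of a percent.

Unemployment rate after two months ≈ 3.88%.

With a fixed labor force, u_{t+1} = u_t + s·(1−u_t) − f·u_t = u_t·(1−s−f) + s.
Here 1−s−f = 0.494 and s = 0.024.
u_1 = 0.012000 × 0.494 + 0.024 = 0.029928.
u_2 = 0.029928 × 0.494 + 0.024 = 0.038784.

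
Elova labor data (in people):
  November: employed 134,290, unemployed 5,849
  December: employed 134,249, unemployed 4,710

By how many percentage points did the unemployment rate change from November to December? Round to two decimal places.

The unemployment rate changed by −0.78 percentage points.

November: labor force = 134,290 + 5,849 = 140,139; u = 5,849/140,139 = 4.17%.
December: labor force = 134,249 + 4,710 = 138,959; u = 4,710/138,959 = 3.39%.
Change = 3.39% − 4.17% = −0.78 pp.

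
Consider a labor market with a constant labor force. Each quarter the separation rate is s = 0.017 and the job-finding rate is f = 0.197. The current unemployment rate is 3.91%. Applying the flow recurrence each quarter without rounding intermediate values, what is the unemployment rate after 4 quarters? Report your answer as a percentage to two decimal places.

With a fixed labor force, u_{t+1} = u_t + s·(1−u_t) − f·u_t = u_t·(1−s−f) + s.
Here 1−s−f = 0.786 and s = 0.017.
u_1 = 0.039100 × 0.786 + 0.017 = 0.047733.
u_2 = 0.047733 × 0.786 + 0.017 = 0.054518.
u_3 = 0.054518 × 0.786 + 0.017 = 0.059851.
u_4 = 0.059851 × 0.786 + 0.017 = 0.064043.

Unemployment rate after four quarters ≈ 6.40%.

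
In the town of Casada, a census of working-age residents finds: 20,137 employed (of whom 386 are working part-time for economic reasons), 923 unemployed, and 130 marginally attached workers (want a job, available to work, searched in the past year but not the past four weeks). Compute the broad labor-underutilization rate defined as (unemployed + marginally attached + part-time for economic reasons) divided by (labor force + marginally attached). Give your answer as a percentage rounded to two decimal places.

Labor force = 20,137 + 923 = 21,060.
Numerator = 923 + 130 + 386 = 1,439.
Denominator = 21,060 + 130 = 21,190.
Broad rate = 1,439 / 21,190 = 6.79%.

Broad underutilization rate ≈ 6.79%.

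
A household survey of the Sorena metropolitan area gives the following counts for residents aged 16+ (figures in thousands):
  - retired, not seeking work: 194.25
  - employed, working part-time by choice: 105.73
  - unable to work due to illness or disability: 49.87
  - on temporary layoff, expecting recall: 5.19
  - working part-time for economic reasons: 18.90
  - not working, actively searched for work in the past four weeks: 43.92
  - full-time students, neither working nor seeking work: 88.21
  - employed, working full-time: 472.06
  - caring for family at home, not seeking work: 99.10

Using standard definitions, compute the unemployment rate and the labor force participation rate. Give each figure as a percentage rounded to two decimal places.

Unemployment rate ≈ 7.60%; labor force participation rate ≈ 59.95%.

Employed = 105.73 + 18.90 + 472.06 = 596.69 thousand (anyone who worked, including part-time for economic reasons, counts as employed).
Unemployed = 5.19 + 43.92 = 49.11 thousand (jobless and actively searching, or on temporary layoff).
Labor force = 596.69 + 49.11 = 645.80 thousand.
Not in labor force = 194.25 + 49.87 + 88.21 + 99.10 = 431.43 thousand (those not working and not actively searching are outside the labor force).
Civilian working-age population = 645.80 + 431.43 = 1,077.23 thousand.
Unemployment rate = 49.11 / 645.80 = 7.60%.
Labor force participation rate = 645.80 / 1,077.23 = 59.95%.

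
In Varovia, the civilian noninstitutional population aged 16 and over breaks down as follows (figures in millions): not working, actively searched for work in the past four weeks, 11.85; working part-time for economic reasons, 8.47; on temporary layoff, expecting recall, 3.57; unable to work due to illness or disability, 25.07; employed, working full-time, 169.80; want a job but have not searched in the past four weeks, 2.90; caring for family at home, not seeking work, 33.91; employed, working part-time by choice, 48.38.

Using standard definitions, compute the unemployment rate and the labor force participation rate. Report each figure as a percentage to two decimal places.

Unemployment rate ≈ 6.37%; labor force participation rate ≈ 79.64%.

Employed = 8.47 + 169.80 + 48.38 = 226.65 million (anyone who worked, including part-time for economic reasons, counts as employed).
Unemployed = 11.85 + 3.57 = 15.42 million (jobless and actively searching, or on temporary layoff).
Labor force = 226.65 + 15.42 = 242.07 million.
Not in labor force = 25.07 + 2.90 + 33.91 = 61.88 million (those not working and not actively searching are outside the labor force — including those who want a job but have given up searching).
Civilian working-age population = 242.07 + 61.88 = 303.95 million.
Unemployment rate = 15.42 / 242.07 = 6.37%.
Labor force participation rate = 242.07 / 303.95 = 79.64%.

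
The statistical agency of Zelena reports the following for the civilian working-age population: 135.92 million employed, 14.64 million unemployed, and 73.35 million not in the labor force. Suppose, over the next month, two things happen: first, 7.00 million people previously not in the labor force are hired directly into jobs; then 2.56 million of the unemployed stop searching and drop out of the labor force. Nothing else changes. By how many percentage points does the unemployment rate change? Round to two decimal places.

The unemployment rate changes by −1.93 percentage points.

Initially, labor force = 135.92 + 14.64 = 150.56 million, so u = 14.64/150.56 = 9.72%.
After the first change, employed and labor force both rise by 7.00; unemployed unchanged → E = 142.92, U = 14.64, labor force = 157.56 million.
After the second change, unemployed and labor force both fall by 2.56 → E = 142.92, U = 12.08, labor force = 155.00 million.
New unemployment rate = 12.08 / 155.00 = 7.79%.
Change = 7.79% − 9.72% = −1.93 percentage points.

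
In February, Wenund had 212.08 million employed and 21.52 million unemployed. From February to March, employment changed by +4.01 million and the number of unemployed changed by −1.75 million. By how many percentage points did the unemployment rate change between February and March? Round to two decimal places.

The unemployment rate changed by −0.83 percentage points.

February: labor force = 212.08 + 21.52 = 233.60; u = 21.52/233.60 = 9.21%.
March: labor force = 216.09 + 19.77 = 235.86; u = 19.77/235.86 = 8.38%.
Change = 8.38% − 9.21% = −0.83 pp.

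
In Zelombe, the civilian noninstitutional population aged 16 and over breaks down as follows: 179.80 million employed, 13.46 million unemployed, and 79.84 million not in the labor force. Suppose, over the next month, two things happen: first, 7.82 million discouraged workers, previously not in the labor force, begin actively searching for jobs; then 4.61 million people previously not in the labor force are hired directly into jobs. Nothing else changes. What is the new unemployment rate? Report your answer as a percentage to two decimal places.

New unemployment rate ≈ 10.35%.

Initially, labor force = 179.80 + 13.46 = 193.26 million, so u = 13.46/193.26 = 6.96%.
After the first change, unemployed and labor force both rise by 7.82 → E = 179.80, U = 21.28, labor force = 201.08 million.
After the second change, employed and labor force both rise by 4.61; unemployed unchanged → E = 184.41, U = 21.28, labor force = 205.69 million.
New unemployment rate = 21.28 / 205.69 = 10.35%.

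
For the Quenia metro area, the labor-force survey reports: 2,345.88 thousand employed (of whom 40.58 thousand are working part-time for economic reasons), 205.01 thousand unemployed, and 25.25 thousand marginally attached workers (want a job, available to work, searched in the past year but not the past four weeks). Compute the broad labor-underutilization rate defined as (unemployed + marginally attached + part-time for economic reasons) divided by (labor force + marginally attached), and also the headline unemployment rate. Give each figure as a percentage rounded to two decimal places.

Broad underutilization rate ≈ 10.51%; headline unemployment rate ≈ 8.04%.

Labor force = 2,345.88 + 205.01 = 2,550.89 thousand.
Numerator = 205.01 + 25.25 + 40.58 = 270.84 thousand.
Denominator = 2,550.89 + 25.25 = 2,576.14 thousand.
Broad rate = 270.84 / 2,576.14 = 10.51%.
Headline unemployment rate = 205.01 / 2,550.89 = 8.04%.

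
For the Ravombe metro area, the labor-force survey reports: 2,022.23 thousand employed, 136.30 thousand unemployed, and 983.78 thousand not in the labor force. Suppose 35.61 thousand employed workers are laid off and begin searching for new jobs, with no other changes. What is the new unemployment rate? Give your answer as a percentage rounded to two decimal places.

Initially, labor force = 2,022.23 + 136.30 = 2,158.53 thousand, so u = 136.30/2,158.53 = 6.31%.
After the change, employed falls and unemployed rises by 35.61; labor force unchanged → E = 1,986.62, U = 171.91, labor force = 2,158.53 thousand.
New unemployment rate = 171.91 / 2,158.53 = 7.96%.

New unemployment rate ≈ 7.96%.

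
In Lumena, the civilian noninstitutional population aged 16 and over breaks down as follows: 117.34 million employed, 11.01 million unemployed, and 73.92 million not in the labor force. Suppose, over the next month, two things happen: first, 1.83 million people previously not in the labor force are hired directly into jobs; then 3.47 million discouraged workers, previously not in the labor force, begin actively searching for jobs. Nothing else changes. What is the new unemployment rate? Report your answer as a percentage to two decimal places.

New unemployment rate ≈ 10.83%.

Initially, labor force = 117.34 + 11.01 = 128.35 million, so u = 11.01/128.35 = 8.58%.
After the first change, employed and labor force both rise by 1.83; unemployed unchanged → E = 119.17, U = 11.01, labor force = 130.18 million.
After the second change, unemployed and labor force both rise by 3.47 → E = 119.17, U = 14.48, labor force = 133.65 million.
New unemployment rate = 14.48 / 133.65 = 10.83%.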